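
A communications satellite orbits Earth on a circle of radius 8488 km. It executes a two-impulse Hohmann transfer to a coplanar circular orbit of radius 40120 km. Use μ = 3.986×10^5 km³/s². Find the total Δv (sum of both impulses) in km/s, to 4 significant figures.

Δv = 3.241 km/s

The Hohmann ellipse has a_t = (r₁ + r₂)/2 = 24304 km.
At r₁ the circular-orbit speed is v₁ = √(μ/r₁) = 6.853 km/s.
On the transfer ellipse at r₁, vis-viva gives v_p = √[μ(2/r₁ − 1/a_t)] = 8.805 km/s.
First burn Δv₁ = |v_p − v₁| = 1.952 km/s.
Circular speed at r₂: v₂ = √(μ/r₂) = 3.152 km/s.
Transfer-orbit speed at r₂: v_a = √[μ(2/r₂ − 1/a_t)] = 1.863 km/s.
Second burn Δv₂ = |v₂ − v_a| = 1.289 km/s.
Δv = Δv₁ + Δv₂ = 1.952 + 1.289 = 3.241 km/s.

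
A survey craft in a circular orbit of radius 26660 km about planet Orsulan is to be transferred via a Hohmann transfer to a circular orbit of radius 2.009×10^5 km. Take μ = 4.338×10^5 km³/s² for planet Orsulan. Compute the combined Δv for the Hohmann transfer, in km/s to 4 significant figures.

Transfer-ellipse semi-major axis a_t = (r₁ + r₂)/2 = (26660 + 2.009×10^5)/2 = 1.1378×10^5 km.
Circular speed at r₁: v₁ = √(μ/r₁) = √(4.338×10^5/26660) = 4.034 km/s.
Transfer-orbit speed at r₁ (vis-viva equation): v_p = √[μ(2/r₁ − 1/a_t)] = 5.360 km/s.
First burn Δv₁ = |v_p − v₁| = 1.326 km/s.
Circular speed at r₂: v₂ = √(μ/r₂) = 1.46945 km/s.
Transfer-orbit speed at r₂: v_a = √[μ(2/r₂ − 1/a_t)] = 0.711299 km/s.
Second burn Δv₂ = |v₂ − v_a| = 0.7582 km/s.
Total Δv = Δv₁ + Δv₂ = 2.084 km/s.

Δv = 2.084 km/s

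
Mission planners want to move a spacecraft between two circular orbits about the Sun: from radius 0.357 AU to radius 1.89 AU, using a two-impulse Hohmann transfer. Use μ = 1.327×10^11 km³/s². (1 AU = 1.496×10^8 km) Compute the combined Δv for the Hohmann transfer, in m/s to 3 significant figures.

In km: r₁ = 0.357 × 1.496×10^8 = 5.34072×10^7 km; r₂ = 1.89 × 1.496×10^8 = 2.82744×10^8 km.
Transfer-ellipse semi-major axis a_t = (r₁ + r₂)/2 = (5.34072×10^7 + 2.82744×10^8)/2 = 1.680756×10^8 km.
Circular speed at r₁: v₁ = √(μ/r₁) = √(1.327×10^11/5.34072×10^7) = 49.8466 km/s.
Transfer-orbit speed at r₁ (vis-viva): v_p = √[μ(2/r₁ − 1/a_t)] = 64.6517 km/s.
First burn Δv₁ = |v_p − v₁| = 14.81 km/s.
At r₂, v₂ = √(μ/r₂) = 21.664 km/s.
Transfer-orbit speed at r₂: v_a = √[μ(2/r₂ − 1/a_t)] = 12.212 km/s.
Second burn Δv₂ = |v₂ − v_a| = 9.452 km/s.
Total Δv = Δv₁ + Δv₂ = 24.26 km/s.

Δv = 24300 m/s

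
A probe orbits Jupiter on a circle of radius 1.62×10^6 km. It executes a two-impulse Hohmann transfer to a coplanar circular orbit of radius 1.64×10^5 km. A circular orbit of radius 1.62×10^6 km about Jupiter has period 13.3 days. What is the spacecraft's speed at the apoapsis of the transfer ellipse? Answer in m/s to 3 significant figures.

v = 3800 m/s

From Kepler's third law T² = 4π²r³/μ at r = 1.62×10^6 km, T = 13.3 days = 13.3 × 86400 s = 1.14912×10^6 s: μ = 4π²r³/T² = 1.27108×10^8 km³/s².
Semi-major axis of the transfer orbit: a_t = (1.620×10^6 + 1.640×10^5)/2 = 8.920×10^5 km.
At apoapsis, r = 1.620×10^6 km.
Vis-viva: v = √[μ(2/r − 1/a_t)] = √[1.27108×10^8 × (2/1.620×10^6 − 1/8.920×10^5)] = 3.798 km/s.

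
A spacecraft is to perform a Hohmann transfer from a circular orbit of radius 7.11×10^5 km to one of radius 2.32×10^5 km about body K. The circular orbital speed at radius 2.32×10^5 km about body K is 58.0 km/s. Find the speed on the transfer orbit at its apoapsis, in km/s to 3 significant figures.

v = 23.2 km/s

From the circular-orbit relation v² = μ/r at r = 2.32×10^5 km: μ = v²r = (58.0)² × 2.32×10^5 = 7.80448×10^8 km³/s².
The Hohmann ellipse has a_t = (r₁ + r₂)/2 = 4.715×10^5 km.
At apoapsis, r = 7.110×10^5 km.
From the vis-viva equation, v = √[μ(2/r − 1/a_t)] = 23.24 km/s.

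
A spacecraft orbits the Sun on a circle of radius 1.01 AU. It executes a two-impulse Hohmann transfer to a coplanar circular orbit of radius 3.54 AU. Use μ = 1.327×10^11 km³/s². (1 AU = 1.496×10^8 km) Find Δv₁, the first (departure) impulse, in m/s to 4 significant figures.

Δv₁ = 7332 m/s

In km: r₁ = 1.01 × 1.496×10^8 = 1.51096×10^8 km; r₂ = 3.54 × 1.496×10^8 = 5.29584×10^8 km.
Semi-major axis of the transfer orbit: a_t = (1.51096×10^8 + 5.29584×10^8)/2 = 3.4034×10^8 km.
Circular speed at r = 1.51096×10^8 km: v_c = √(μ/r) = 29.635 km/s.
Transfer-orbit speed at the same r (vis-viva, a = a_t): v_t = √[μ(2/r − 1/a_t)] = 36.967 km/s.
Δv₁ = |v_t − v_c| = |36.967 − 29.635| = 7.332 km/s.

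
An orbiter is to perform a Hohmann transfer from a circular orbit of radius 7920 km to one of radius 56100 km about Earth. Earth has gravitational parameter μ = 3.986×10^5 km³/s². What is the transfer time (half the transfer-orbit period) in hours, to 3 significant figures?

Transfer-ellipse semi-major axis a_t = (r₁ + r₂)/2 = (7920 + 56100)/2 = 32010 km.
Transfer time t = π√(a_t³/μ) = π√((32010)³ / 3.986×10^5) = 28500 s.
Converting: 28500 s ÷ 3600 s/hour = 7.92 hours.

t = 7.92 hours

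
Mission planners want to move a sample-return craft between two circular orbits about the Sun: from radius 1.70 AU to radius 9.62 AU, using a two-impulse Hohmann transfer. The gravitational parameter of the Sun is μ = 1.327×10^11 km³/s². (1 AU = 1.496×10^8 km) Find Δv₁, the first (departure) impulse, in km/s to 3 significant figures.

In km: r₁ = 1.70 × 1.496×10^8 = 2.5432×10^8 km; r₂ = 9.62 × 1.496×10^8 = 1.439152×10^9 km.
Semi-major axis of the transfer orbit: a_t = (2.5432×10^8 + 1.439152×10^9)/2 = 8.46736×10^8 km.
On the circular orbit at r = 2.5432×10^8 km, v_c = √(μ/r) = 22.843 km/s.
Transfer-orbit speed at the same r (vis-viva, a = a_t): v_t = √[μ(2/r − 1/a_t)] = 29.780 km/s.
Δv₁ = |v_t − v_c| = |29.780 − 22.843| = 6.937 km/s.

Δv₁ = 6.94 km/s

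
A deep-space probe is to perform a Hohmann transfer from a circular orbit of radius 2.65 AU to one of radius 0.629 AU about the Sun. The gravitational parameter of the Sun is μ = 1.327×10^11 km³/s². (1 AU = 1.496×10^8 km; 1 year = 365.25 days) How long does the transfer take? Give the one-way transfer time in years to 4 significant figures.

t = 1.050 years

In km: r₁ = 2.65 × 1.496×10^8 = 3.9644×10^8 km; r₂ = 0.629 × 1.496×10^8 = 9.40984×10^7 km.
Transfer-ellipse semi-major axis a_t = (r₁ + r₂)/2 = (3.9644×10^8 + 9.40984×10^7)/2 = 2.452692×10^8 km.
Transfer time t = π√(a_t³/μ) = π√((2.452692×10^8)³ / 1.327×10^11) = 3.313×10^7 s.
Converting: 3.313×10^7 s ÷ 3.15576×10^7 s/year (365.25 × 86400) = 1.050 years.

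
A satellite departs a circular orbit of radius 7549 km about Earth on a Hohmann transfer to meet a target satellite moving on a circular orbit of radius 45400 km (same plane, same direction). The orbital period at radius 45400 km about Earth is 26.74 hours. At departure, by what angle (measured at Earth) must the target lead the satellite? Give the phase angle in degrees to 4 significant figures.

φ = 99.85°

From Kepler's third law T² = 4π²r³/μ at r = 45400 km, T = 26.74 hours = 26.74 × 3600 s = 96264 s: μ = 4π²r³/T² = 3.98657×10^5 km³/s².
Transfer-ellipse semi-major axis a_t = (r₁ + r₂)/2 = (7549 + 45400)/2 = 26474.5 km.
Transfer time t = π√(a_t³/μ) = 21433.44 s.
The target's mean motion on its circular orbit is ω₂ = √(μ/r₂³) = 6.527035×10^-5 rad/s.
Angle swept by the target during transfer: ω₂·t = 1.398968 rad = 80.15°.
The satellite traverses 180° on the transfer ellipse, so the target must lead by 180° − 80.15° = 99.85°.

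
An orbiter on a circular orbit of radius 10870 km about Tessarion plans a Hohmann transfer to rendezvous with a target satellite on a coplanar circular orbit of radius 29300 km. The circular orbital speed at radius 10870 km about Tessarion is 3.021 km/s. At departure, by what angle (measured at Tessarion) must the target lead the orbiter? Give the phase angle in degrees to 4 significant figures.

From the circular-orbit relation v² = μ/r at r = 10870 km: μ = v²r = (3.021)² × 10870 = 99204.4 km³/s².
The Hohmann ellipse has a_t = (r₁ + r₂)/2 = 20085 km.
Transfer time t = π√(a_t³/μ) = 28390 s.
Target angular speed ω₂ = √(μ/r₂³) = 6.280×10^-5 rad/s.
Angle swept by the target during transfer: ω₂·t = 1.783 rad = 102.16°.
The orbiter traverses 180° on the transfer ellipse, so the target must lead by 180° − 102.16° = 77.84°.

φ = 77.84°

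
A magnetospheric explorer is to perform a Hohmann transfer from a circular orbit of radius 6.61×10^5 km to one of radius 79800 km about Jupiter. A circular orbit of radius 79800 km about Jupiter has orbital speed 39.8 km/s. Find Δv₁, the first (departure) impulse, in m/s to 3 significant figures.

Δv₁ = 7410 m/s

From the circular-orbit relation v² = μ/r at r = 79800 km: μ = v²r = (39.8)² × 79800 = 1.26406×10^8 km³/s².
Transfer-ellipse semi-major axis a_t = (r₁ + r₂)/2 = (6.610×10^5 + 79800)/2 = 3.704×10^5 km.
Circular speed at r = 6.610×10^5 km: v_c = √(μ/r) = 13.829 km/s.
Transfer-orbit speed at the same r (vis-viva, a = a_t): v_t = √[μ(2/r − 1/a_t)] = 6.4187 km/s.
Δv₁ = |v_t − v_c| = |6.4187 − 13.829| = 7.410 km/s.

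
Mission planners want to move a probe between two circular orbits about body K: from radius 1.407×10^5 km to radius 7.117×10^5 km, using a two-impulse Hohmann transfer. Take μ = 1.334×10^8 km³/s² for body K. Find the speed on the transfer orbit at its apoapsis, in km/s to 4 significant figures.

Semi-major axis of the transfer orbit: a_t = (1.407×10^5 + 7.117×10^5)/2 = 4.262×10^5 km.
The apoapsis of the transfer ellipse is at r = 7.117×10^5 km.
Vis-viva: v = √[μ(2/r − 1/a_t)] = √[1.334×10^8 × (2/7.117×10^5 − 1/4.262×10^5)] = 7.866 km/s.

v = 7.866 km/s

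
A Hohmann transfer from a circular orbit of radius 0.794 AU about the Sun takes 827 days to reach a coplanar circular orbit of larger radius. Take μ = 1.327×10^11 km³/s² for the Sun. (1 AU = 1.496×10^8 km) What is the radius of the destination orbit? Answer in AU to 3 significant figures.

In km: r₁ = 0.794 × 1.496×10^8 = 1.187824×10^8 km.
Transfer time t = 827 days = 7.14528×10^7 s, and t = π√(a_t³/μ).
So a_t = (μ t²/π²)^(1/3) = (1.327×10^11 × (7.14528×10^7)² / π²)^(1/3) = 4.0945×10^8 km.
Since a_t = (r₁ + r₂)/2, r₂ = 2a_t − r₁ = 2×4.0945×10^8 − 1.187824×10^8 = 7.001176×10^8 km.
In AU: r₂ = 7.001176×10^8 / 1.496×10^8 = 4.68 AU.

r₂ = 4.68 AU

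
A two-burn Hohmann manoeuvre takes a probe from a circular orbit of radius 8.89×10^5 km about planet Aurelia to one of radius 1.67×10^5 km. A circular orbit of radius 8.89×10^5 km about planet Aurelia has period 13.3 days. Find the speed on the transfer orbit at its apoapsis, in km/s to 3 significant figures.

From Kepler's third law T² = 4π²r³/μ at r = 8.89×10^5 km, T = 13.3 days = 13.3 × 86400 s = 1.14912×10^6 s: μ = 4π²r³/T² = 2.10056×10^7 km³/s².
Transfer-ellipse semi-major axis a_t = (r₁ + r₂)/2 = (8.890×10^5 + 1.670×10^5)/2 = 5.280×10^5 km.
The apoapsis of the transfer ellipse is at r = 8.890×10^5 km.
From the vis-viva equation, v = √[μ(2/r − 1/a_t)] = 2.734 km/s.

v = 2.73 km/s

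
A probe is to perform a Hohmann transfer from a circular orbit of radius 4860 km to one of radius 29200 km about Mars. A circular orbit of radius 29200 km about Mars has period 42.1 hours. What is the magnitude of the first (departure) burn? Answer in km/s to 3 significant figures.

Δv₁ = 0.918 km/s

From Kepler's third law T² = 4π²r³/μ at r = 29200 km, T = 42.1 hours = 42.1 × 3600 s = 1.5156×10^5 s: μ = 4π²r³/T² = 42789.7 km³/s².
Semi-major axis of the transfer orbit: a_t = (4860 + 29200)/2 = 17030 km.
Circular speed at r = 4860 km: v_c = √(μ/r) = 2.9672 km/s.
Transfer-orbit speed at the same r (vis-viva, a = a_t): v_t = √[μ(2/r − 1/a_t)] = 3.8854 km/s.
Δv₁ = |v_t − v_c| = |3.8854 − 2.9672| = 0.9182 km/s.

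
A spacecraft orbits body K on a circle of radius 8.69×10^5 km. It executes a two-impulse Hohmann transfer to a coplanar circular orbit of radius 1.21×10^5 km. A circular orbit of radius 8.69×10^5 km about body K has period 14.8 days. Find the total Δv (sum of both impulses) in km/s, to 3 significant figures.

Δv = 5.88 km/s

From Kepler's third law T² = 4π²r³/μ at r = 8.69×10^5 km, T = 14.8 days = 14.8 × 86400 s = 1.27872×10^6 s: μ = 4π²r³/T² = 1.58441×10^7 km³/s².
The Hohmann ellipse has a_t = (r₁ + r₂)/2 = 4.950×10^5 km.
Circular speed at r₁: v₁ = √(μ/r₁) = √(1.58441×10^7/8.690×10^5) = 4.270 km/s.
Transfer-orbit speed at r₁ (vis-viva): v_a = √[μ(2/r₁ − 1/a_t)] = 2.111 km/s.
First burn Δv₁ = |v_a − v₁| = 2.159 km/s.
At r₂, v₂ = √(μ/r₂) = 11.443 km/s.
Transfer-orbit speed at r₂: v_p = √[μ(2/r₂ − 1/a_t)] = 15.162 km/s.
Second burn Δv₂ = |v₂ − v_p| = 3.719 km/s.
Total Δv = Δv₁ + Δv₂ = 5.878 km/s.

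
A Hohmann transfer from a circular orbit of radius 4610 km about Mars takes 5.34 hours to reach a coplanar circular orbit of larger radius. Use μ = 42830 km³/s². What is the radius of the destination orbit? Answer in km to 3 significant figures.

r₂ = 18800 km

Transfer time t = 5.34 hours = 19224 s, and t = π√(a_t³/μ).
So a_t = (μ t²/π²)^(1/3) = (42830 × (19224)² / π²)^(1/3) = 11705 km.
Since a_t = (r₁ + r₂)/2, r₂ = 2a_t − r₁ = 2×11705 − 4610 = 18800 km.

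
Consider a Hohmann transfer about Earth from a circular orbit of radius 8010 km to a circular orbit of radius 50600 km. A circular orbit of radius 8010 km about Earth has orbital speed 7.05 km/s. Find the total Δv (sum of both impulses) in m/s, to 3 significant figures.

From the circular-orbit relation v² = μ/r at r = 8010 km: μ = v²r = (7.05)² × 8010 = 3.98117×10^5 km³/s².
Semi-major axis of the transfer orbit: a_t = (8010 + 50600)/2 = 29305 km.
At r₁ the circular-orbit speed is v₁ = √(μ/r₁) = 7.0500 km/s.
On the transfer ellipse at r₁, vis-viva gives v_p = √[μ(2/r₁ − 1/a_t)] = 9.2639 km/s.
First burn Δv₁ = |v_p − v₁| = 2.2139 km/s.
Circular speed at r₂: v₂ = √(μ/r₂) = 2.8050 km/s.
Transfer-orbit speed at r₂: v_a = √[μ(2/r₂ − 1/a_t)] = 1.4665 km/s.
Second burn Δv₂ = |v₂ − v_a| = 1.3385 km/s.
Total Δv = Δv₁ + Δv₂ = 3.552 km/s.

Δv = 3550 m/s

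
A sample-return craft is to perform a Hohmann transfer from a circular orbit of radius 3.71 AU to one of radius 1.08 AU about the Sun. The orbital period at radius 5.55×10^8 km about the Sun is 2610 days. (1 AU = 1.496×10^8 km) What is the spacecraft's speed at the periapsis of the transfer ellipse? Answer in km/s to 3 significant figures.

From Kepler's third law T² = 4π²r³/μ at r = 5.55×10^8 km, T = 2610 days = 2610 × 86400 s = 2.25504×10^8 s: μ = 4π²r³/T² = 1.32718×10^11 km³/s².
In km: r₁ = 3.71 × 1.496×10^8 = 5.55016×10^8 km; r₂ = 1.08 × 1.496×10^8 = 1.61568×10^8 km.
Semi-major axis of the transfer orbit: a_t = (5.55016×10^8 + 1.61568×10^8)/2 = 3.58292×10^8 km.
At periapsis, r = 1.61568×10^8 km.
Vis-viva: v = √[μ(2/r − 1/a_t)] = √[1.32718×10^11 × (2/1.61568×10^8 − 1/3.58292×10^8)] = 35.67 km/s.

v = 35.7 km/s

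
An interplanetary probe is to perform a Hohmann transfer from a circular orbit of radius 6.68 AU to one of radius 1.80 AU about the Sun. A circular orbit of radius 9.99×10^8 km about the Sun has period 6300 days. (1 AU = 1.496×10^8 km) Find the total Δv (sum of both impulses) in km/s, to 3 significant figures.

Δv = 9.69 km/s

From Kepler's third law T² = 4π²r³/μ at r = 9.99×10^8 km, T = 6300 days = 6300 × 86400 s = 5.4432×10^8 s: μ = 4π²r³/T² = 1.32846×10^11 km³/s².
In km: r₁ = 6.68 × 1.496×10^8 = 9.99328×10^8 km; r₂ = 1.80 × 1.496×10^8 = 2.6928×10^8 km.
The Hohmann ellipse has a_t = (r₁ + r₂)/2 = 6.34304×10^8 km.
At r₁ the circular-orbit speed is v₁ = √(μ/r₁) = 11.5297 km/s.
On the transfer ellipse at r₁, vis-viva gives v_a = √[μ(2/r₁ − 1/a_t)] = 7.51230 km/s.
First burn Δv₁ = |v_a − v₁| = 4.017 km/s.
Circular speed at r₂: v₂ = √(μ/r₂) = 22.211 km/s.
Transfer-orbit speed at r₂: v_p = √[μ(2/r₂ − 1/a_t)] = 27.879 km/s.
Second burn Δv₂ = |v₂ − v_p| = 5.668 km/s.
Δv = Δv₁ + Δv₂ = 4.017 + 5.668 = 9.685 km/s.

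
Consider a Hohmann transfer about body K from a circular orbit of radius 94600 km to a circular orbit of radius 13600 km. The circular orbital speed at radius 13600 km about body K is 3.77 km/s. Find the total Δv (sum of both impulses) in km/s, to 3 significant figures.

Δv = 1.93 km/s

From the circular-orbit relation v² = μ/r at r = 13600 km: μ = v²r = (3.77)² × 13600 = 1.93295×10^5 km³/s².
Semi-major axis of the transfer orbit: a_t = (94600 + 13600)/2 = 54100 km.
At r₁ the circular-orbit speed is v₁ = √(μ/r₁) = 1.4294 km/s.
Transfer-orbit speed at r₁ (vis-viva equation): v_a = √[μ(2/r₁ − 1/a_t)] = 0.71670 km/s.
First burn Δv₁ = |v_a − v₁| = 0.7127 km/s.
Circular speed at r₂: v₂ = √(μ/r₂) = 3.770 km/s.
Transfer-orbit speed at r₂: v_p = √[μ(2/r₂ − 1/a_t)] = 4.985 km/s.
Second burn Δv₂ = |v₂ − v_p| = 1.215 km/s.
Total Δv = Δv₁ + Δv₂ = 1.928 km/s.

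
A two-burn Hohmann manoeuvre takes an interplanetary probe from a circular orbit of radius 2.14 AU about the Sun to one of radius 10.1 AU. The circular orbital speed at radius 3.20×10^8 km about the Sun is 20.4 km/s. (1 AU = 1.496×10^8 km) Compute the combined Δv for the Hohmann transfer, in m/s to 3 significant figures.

Δv = 9640 m/s

From the circular-orbit relation v² = μ/r at r = 3.20×10^8 km: μ = v²r = (20.4)² × 3.20×10^8 = 1.33171×10^11 km³/s².
In km: r₁ = 2.14 × 1.496×10^8 = 3.20144×10^8 km; r₂ = 10.1 × 1.496×10^8 = 1.51096×10^9 km.
Transfer-ellipse semi-major axis a_t = (r₁ + r₂)/2 = (3.20144×10^8 + 1.51096×10^9)/2 = 9.15552×10^8 km.
Circular speed at r₁: v₁ = √(μ/r₁) = √(1.33171×10^11/3.20144×10^8) = 20.3954 km/s.
On the transfer ellipse at r₁, vis-viva equation gives v_p = √[μ(2/r₁ − 1/a_t)] = 26.2010 km/s.
First burn Δv₁ = |v_p − v₁| = 5.8056 km/s.
At r₂, v₂ = √(μ/r₂) = 9.3881 km/s.
Transfer-orbit speed at r₂: v_a = √[μ(2/r₂ − 1/a_t)] = 5.5515 km/s.
Second burn Δv₂ = |v₂ − v_a| = 3.8366 km/s.
Total Δv = Δv₁ + Δv₂ = 9.642 km/s.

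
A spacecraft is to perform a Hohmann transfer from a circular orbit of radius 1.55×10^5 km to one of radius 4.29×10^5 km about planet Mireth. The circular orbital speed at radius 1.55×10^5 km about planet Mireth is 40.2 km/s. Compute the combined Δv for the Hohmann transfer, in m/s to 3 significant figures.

Δv = 15100 m/s

From the circular-orbit relation v² = μ/r at r = 1.55×10^5 km: μ = v²r = (40.2)² × 1.55×10^5 = 2.50486×10^8 km³/s².
Semi-major axis of the transfer orbit: a_t = (1.550×10^5 + 4.290×10^5)/2 = 2.920×10^5 km.
Circular speed at r₁: v₁ = √(μ/r₁) = √(2.50486×10^8/1.550×10^5) = 40.2000 km/s.
Transfer-orbit speed at r₁ (vis-viva equation): v_p = √[μ(2/r₁ − 1/a_t)] = 48.7263 km/s.
First burn Δv₁ = |v_p − v₁| = 8.5263 km/s.
Circular speed at r₂: v₂ = √(μ/r₂) = 24.1637 km/s.
Transfer-orbit speed at r₂: v_a = √[μ(2/r₂ − 1/a_t)] = 17.6051 km/s.
Second burn Δv₂ = |v₂ − v_a| = 6.5586 km/s.
Total Δv = Δv₁ + Δv₂ = 15.08 km/s.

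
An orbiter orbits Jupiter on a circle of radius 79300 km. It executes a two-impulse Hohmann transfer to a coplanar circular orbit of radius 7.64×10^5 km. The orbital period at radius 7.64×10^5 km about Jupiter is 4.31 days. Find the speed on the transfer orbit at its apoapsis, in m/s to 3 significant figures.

From Kepler's third law T² = 4π²r³/μ at r = 7.64×10^5 km, T = 4.31 days = 4.31 × 86400 s = 3.72384×10^5 s: μ = 4π²r³/T² = 1.26957×10^8 km³/s².
Transfer-ellipse semi-major axis a_t = (r₁ + r₂)/2 = (79300 + 7.640×10^5)/2 = 4.2165×10^5 km.
At apoapsis, r = 7.640×10^5 km.
From the vis-viva equation, v = √[μ(2/r − 1/a_t)] = 5.590 km/s.

v = 5590 m/s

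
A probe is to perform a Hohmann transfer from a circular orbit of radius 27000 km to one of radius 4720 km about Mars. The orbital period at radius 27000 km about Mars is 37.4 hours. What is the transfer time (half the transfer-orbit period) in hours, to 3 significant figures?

t = 8.42 hours

From Kepler's third law T² = 4π²r³/μ at r = 27000 km, T = 37.4 hours = 37.4 × 3600 s = 1.3464×10^5 s: μ = 4π²r³/T² = 42865.0 km³/s².
The Hohmann ellipse has a_t = (r₁ + r₂)/2 = 15860 km.
By Kepler's third law the transfer-orbit period is T = 2π√(a_t³/μ), so t = T/2 = 30310 s.
Converting: 30310 s ÷ 3600 s/hour = 8.42 hours.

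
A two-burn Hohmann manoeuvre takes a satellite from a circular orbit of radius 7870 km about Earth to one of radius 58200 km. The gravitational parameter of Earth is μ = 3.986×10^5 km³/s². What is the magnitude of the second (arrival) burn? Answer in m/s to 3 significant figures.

The Hohmann ellipse has a_t = (r₁ + r₂)/2 = 33035 km.
Circular speed at r = 58200 km: v_c = √(μ/r) = 2.617 km/s.
Vis-viva on the transfer ellipse at r = 58200 km gives v_t = √[μ(2/r − 1/a_t)] = 1.277 km/s.
Δv₂ = |v_t − v_c| = |1.277 − 2.617| = 1.340 km/s.

Δv₂ = 1340 m/s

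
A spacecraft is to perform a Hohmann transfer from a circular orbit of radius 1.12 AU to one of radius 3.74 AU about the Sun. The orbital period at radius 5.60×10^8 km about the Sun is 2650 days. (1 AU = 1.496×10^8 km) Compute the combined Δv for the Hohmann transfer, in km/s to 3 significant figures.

From Kepler's third law T² = 4π²r³/μ at r = 5.60×10^8 km, T = 2650 days = 2650 × 86400 s = 2.2896×10^8 s: μ = 4π²r³/T² = 1.32253×10^11 km³/s².
In km: r₁ = 1.12 × 1.496×10^8 = 1.67552×10^8 km; r₂ = 3.74 × 1.496×10^8 = 5.59504×10^8 km.
Transfer-ellipse semi-major axis a_t = (r₁ + r₂)/2 = (1.67552×10^8 + 5.59504×10^8)/2 = 3.63528×10^8 km.
At r₁ the circular-orbit speed is v₁ = √(μ/r₁) = 28.09 km/s.
Transfer-orbit speed at r₁ (v² = μ(2/r − 1/a)): v_p = √[μ(2/r₁ − 1/a_t)] = 34.85 km/s.
First burn Δv₁ = |v_p − v₁| = 6.760 km/s.
At r₂, v₂ = √(μ/r₂) = 15.3745 km/s.
Transfer-orbit speed at r₂: v_a = √[μ(2/r₂ − 1/a_t)] = 10.4377 km/s.
Second burn Δv₂ = |v₂ − v_a| = 4.937 km/s.
Δv = Δv₁ + Δv₂ = 6.760 + 4.937 = 11.70 km/s.

Δv = 11.7 km/s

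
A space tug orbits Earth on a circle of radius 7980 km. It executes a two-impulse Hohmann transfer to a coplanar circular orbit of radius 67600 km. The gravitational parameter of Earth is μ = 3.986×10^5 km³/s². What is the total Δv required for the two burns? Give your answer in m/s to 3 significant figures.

Δv = 3700 m/s

Semi-major axis of the transfer orbit: a_t = (7980 + 67600)/2 = 37790 km.
At r₁ the circular-orbit speed is v₁ = √(μ/r₁) = 7.068 km/s.
Transfer-orbit speed at r₁ (vis-viva): v_p = √[μ(2/r₁ − 1/a_t)] = 9.453 km/s.
First burn Δv₁ = |v_p − v₁| = 2.385 km/s.
Circular speed at r₂: v₂ = √(μ/r₂) = 2.428 km/s.
Transfer-orbit speed at r₂: v_a = √[μ(2/r₂ − 1/a_t)] = 1.116 km/s.
Second burn Δv₂ = |v₂ − v_a| = 1.312 km/s.
Δv = Δv₁ + Δv₂ = 2.385 + 1.312 = 3.697 km/s.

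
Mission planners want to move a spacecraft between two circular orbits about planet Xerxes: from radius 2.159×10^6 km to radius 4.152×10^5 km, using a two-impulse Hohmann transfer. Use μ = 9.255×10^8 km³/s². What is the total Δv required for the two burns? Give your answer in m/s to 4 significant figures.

Transfer-ellipse semi-major axis a_t = (r₁ + r₂)/2 = (2.159×10^6 + 4.152×10^5)/2 = 1.2871×10^6 km.
At r₁ the circular-orbit speed is v₁ = √(μ/r₁) = 20.704 km/s.
Transfer-orbit speed at r₁ (v² = μ(2/r − 1/a)): v_a = √[μ(2/r₁ − 1/a_t)] = 11.759 km/s.
First burn Δv₁ = |v_a − v₁| = 8.9450 km/s.
At r₂, v₂ = √(μ/r₂) = 47.213 km/s.
Transfer-orbit speed at r₂: v_p = √[μ(2/r₂ − 1/a_t)] = 61.148 km/s.
Second burn Δv₂ = |v₂ − v_p| = 13.935 km/s.
Total Δv = Δv₁ + Δv₂ = 22.88 km/s.

Δv = 22880 m/s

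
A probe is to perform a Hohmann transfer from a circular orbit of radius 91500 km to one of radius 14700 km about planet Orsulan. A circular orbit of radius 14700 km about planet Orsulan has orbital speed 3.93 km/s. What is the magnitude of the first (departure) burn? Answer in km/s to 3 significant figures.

Δv₁ = 0.746 km/s

From the circular-orbit relation v² = μ/r at r = 14700 km: μ = v²r = (3.93)² × 14700 = 2.27040×10^5 km³/s².
Transfer-ellipse semi-major axis a_t = (r₁ + r₂)/2 = (91500 + 14700)/2 = 53100 km.
Circular speed at r = 91500 km: v_c = √(μ/r) = 1.5752 km/s.
Vis-viva on the transfer ellipse at r = 91500 km gives v_t = √[μ(2/r − 1/a_t)] = 0.82880 km/s.
Δv₁ = |v_t − v_c| = |0.82880 − 1.5752| = 0.7464 km/s.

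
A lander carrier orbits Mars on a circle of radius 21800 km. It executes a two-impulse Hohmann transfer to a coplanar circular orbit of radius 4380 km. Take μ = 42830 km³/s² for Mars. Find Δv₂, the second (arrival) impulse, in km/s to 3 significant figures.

Δv₂ = 0.908 km/s

Semi-major axis of the transfer orbit: a_t = (21800 + 4380)/2 = 13090 km.
Circular speed at r = 4380 km: v_c = √(μ/r) = 3.1271 km/s.
Vis-viva on the transfer ellipse at r = 4380 km gives v_t = √[μ(2/r − 1/a_t)] = 4.0355 km/s.
Δv₂ = |v_t − v_c| = |4.0355 − 3.1271| = 0.9084 km/s.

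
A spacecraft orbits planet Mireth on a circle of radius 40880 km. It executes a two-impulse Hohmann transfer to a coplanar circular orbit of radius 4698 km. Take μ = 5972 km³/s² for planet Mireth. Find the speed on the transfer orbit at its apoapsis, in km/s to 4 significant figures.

Semi-major axis of the transfer orbit: a_t = (40880 + 4698)/2 = 22789 km.
At apoapsis, r = 40880 km.
Applying v² = μ(2/r − 1/a_t): v = 0.1735 km/s.

v = 0.1735 km/s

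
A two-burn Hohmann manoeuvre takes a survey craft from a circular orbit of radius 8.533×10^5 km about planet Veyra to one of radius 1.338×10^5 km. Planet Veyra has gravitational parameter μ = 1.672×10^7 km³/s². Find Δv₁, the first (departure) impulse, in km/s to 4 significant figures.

Δv₁ = 2.122 km/s

Semi-major axis of the transfer orbit: a_t = (8.533×10^5 + 1.338×10^5)/2 = 4.9355×10^5 km.
On the circular orbit at r = 8.533×10^5 km, v_c = √(μ/r) = 4.427 km/s.
Transfer-orbit speed at the same r (vis-viva, a = a_t): v_t = √[μ(2/r − 1/a_t)] = 2.305 km/s.
Δv₁ = |v_t − v_c| = |2.305 − 4.427| = 2.122 km/s.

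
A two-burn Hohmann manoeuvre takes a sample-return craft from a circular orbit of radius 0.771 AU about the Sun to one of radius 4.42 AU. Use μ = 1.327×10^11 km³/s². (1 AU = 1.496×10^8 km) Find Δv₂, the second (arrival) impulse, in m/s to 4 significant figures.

Δv₂ = 6445 m/s

In km: r₁ = 0.771 × 1.496×10^8 = 1.153416×10^8 km; r₂ = 4.42 × 1.496×10^8 = 6.61232×10^8 km.
The Hohmann ellipse has a_t = (r₁ + r₂)/2 = 3.882868×10^8 km.
Circular speed at r = 6.61232×10^8 km: v_c = √(μ/r) = 14.166 km/s.
Transfer-orbit speed at the same r (vis-viva, a = a_t): v_t = √[μ(2/r − 1/a_t)] = 7.7210 km/s.
Δv₂ = |v_t − v_c| = |7.7210 − 14.166| = 6.445 km/s.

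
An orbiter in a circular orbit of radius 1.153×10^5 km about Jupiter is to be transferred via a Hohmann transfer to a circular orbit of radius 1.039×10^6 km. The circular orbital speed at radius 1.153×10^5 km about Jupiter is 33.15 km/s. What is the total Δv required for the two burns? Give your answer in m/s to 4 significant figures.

Δv = 17440 m/s

From the circular-orbit relation v² = μ/r at r = 1.153×10^5 km: μ = v²r = (33.15)² × 1.153×10^5 = 1.26706×10^8 km³/s².
Transfer-ellipse semi-major axis a_t = (r₁ + r₂)/2 = (1.153×10^5 + 1.039×10^6)/2 = 5.7715×10^5 km.
Circular speed at r₁: v₁ = √(μ/r₁) = √(1.26706×10^8/1.153×10^5) = 33.15 km/s.
Transfer-orbit speed at r₁ (v² = μ(2/r − 1/a)): v_p = √[μ(2/r₁ − 1/a_t)] = 44.48 km/s.
First burn Δv₁ = |v_p − v₁| = 11.33 km/s.
Circular speed at r₂: v₂ = √(μ/r₂) = 11.043 km/s.
Transfer-orbit speed at r₂: v_a = √[μ(2/r₂ − 1/a_t)] = 4.9358 km/s.
Second burn Δv₂ = |v₂ − v_a| = 6.107 km/s.
Δv = Δv₁ + Δv₂ = 11.33 + 6.107 = 17.44 km/s.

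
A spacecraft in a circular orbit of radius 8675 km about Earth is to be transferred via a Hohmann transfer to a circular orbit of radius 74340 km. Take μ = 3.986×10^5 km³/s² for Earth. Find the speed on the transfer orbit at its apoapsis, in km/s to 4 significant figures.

The Hohmann ellipse has a_t = (r₁ + r₂)/2 = 41507.5 km.
The apoapsis of the transfer ellipse is at r = 74340 km.
Applying v² = μ(2/r − 1/a_t): v = 1.059 km/s.

v = 1.059 km/s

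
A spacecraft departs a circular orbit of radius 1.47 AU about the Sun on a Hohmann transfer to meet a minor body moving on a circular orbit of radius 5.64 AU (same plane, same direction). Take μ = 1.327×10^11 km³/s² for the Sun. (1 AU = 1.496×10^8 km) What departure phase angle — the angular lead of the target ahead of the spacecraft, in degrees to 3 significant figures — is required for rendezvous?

In km: r₁ = 1.47 × 1.496×10^8 = 2.19912×10^8 km; r₂ = 5.64 × 1.496×10^8 = 8.43744×10^8 km.
The Hohmann ellipse has a_t = (r₁ + r₂)/2 = 5.31828×10^8 km.
The half-period of the transfer ellipse is t = π√(a_t³/μ) = 1.057721×10^8 s.
Target angular speed ω₂ = √(μ/r₂³) = 1.486344×10^-8 rad/s.
Angle swept by the target during transfer: ω₂·t = 1.57214 rad = 90.08°.
The spacecraft traverses 180° on the transfer ellipse, so the target must lead by 180° − 90.08° = 89.9°.

φ = 89.9°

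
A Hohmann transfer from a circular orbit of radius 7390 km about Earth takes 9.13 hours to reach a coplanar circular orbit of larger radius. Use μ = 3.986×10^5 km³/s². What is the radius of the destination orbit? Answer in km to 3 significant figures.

Transfer time t = 9.13 hours = 32868 s, and t = π√(a_t³/μ).
So a_t = (μ t²/π²)^(1/3) = (3.986×10^5 × (32868)² / π²)^(1/3) = 35204 km.
Since a_t = (r₁ + r₂)/2, r₂ = 2a_t − r₁ = 2×35204 − 7390 = 63018 km.

r₂ = 63000 km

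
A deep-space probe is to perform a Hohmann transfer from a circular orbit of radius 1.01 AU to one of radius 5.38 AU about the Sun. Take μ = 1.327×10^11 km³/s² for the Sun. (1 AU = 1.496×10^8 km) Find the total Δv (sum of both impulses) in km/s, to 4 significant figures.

In km: r₁ = 1.01 × 1.496×10^8 = 1.51096×10^8 km; r₂ = 5.38 × 1.496×10^8 = 8.04848×10^8 km.
Semi-major axis of the transfer orbit: a_t = (1.51096×10^8 + 8.04848×10^8)/2 = 4.77972×10^8 km.
At r₁ the circular-orbit speed is v₁ = √(μ/r₁) = 29.635 km/s.
On the transfer ellipse at r₁, v² = μ(2/r − 1/a) gives v_p = √[μ(2/r₁ − 1/a_t)] = 38.456 km/s.
First burn Δv₁ = |v_p − v₁| = 8.821 km/s.
Circular speed at r₂: v₂ = √(μ/r₂) = 12.84 km/s.
Transfer-orbit speed at r₂: v_a = √[μ(2/r₂ − 1/a_t)] = 7.219 km/s.
Second burn Δv₂ = |v₂ − v_a| = 5.621 km/s.
Total Δv = Δv₁ + Δv₂ = 14.44 km/s.

Δv = 14.44 km/s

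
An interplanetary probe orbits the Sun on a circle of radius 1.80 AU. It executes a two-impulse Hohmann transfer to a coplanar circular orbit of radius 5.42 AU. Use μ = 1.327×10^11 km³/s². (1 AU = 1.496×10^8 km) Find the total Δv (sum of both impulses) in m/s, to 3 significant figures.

Δv = 8760 m/s

In km: r₁ = 1.80 × 1.496×10^8 = 2.6928×10^8 km; r₂ = 5.42 × 1.496×10^8 = 8.10832×10^8 km.
The Hohmann ellipse has a_t = (r₁ + r₂)/2 = 5.40056×10^8 km.
Circular speed at r₁: v₁ = √(μ/r₁) = √(1.327×10^11/2.6928×10^8) = 22.1990 km/s.
On the transfer ellipse at r₁, v² = μ(2/r − 1/a) gives v_p = √[μ(2/r₁ − 1/a_t)] = 27.2007 km/s.
First burn Δv₁ = |v_p − v₁| = 5.0017 km/s.
At r₂, v₂ = √(μ/r₂) = 12.7929 km/s.
Transfer-orbit speed at r₂: v_a = √[μ(2/r₂ − 1/a_t)] = 9.03343 km/s.
Second burn Δv₂ = |v₂ − v_a| = 3.7595 km/s.
Δv = Δv₁ + Δv₂ = 5.0017 + 3.7595 = 8.761 km/s.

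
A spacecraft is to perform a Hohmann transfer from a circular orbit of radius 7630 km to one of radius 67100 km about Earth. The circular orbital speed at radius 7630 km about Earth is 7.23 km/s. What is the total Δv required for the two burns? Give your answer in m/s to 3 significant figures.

From the circular-orbit relation v² = μ/r at r = 7630 km: μ = v²r = (7.23)² × 7630 = 3.98842×10^5 km³/s².
Transfer-ellipse semi-major axis a_t = (r₁ + r₂)/2 = (7630 + 67100)/2 = 37365 km.
Circular speed at r₁: v₁ = √(μ/r₁) = √(3.98842×10^5/7630) = 7.230 km/s.
Transfer-orbit speed at r₁ (vis-viva equation): v_p = √[μ(2/r₁ − 1/a_t)] = 9.689 km/s.
First burn Δv₁ = |v_p − v₁| = 2.459 km/s.
Circular speed at r₂: v₂ = √(μ/r₂) = 2.438 km/s.
Transfer-orbit speed at r₂: v_a = √[μ(2/r₂ − 1/a_t)] = 1.102 km/s.
Second burn Δv₂ = |v₂ − v_a| = 1.336 km/s.
Δv = Δv₁ + Δv₂ = 2.459 + 1.336 = 3.795 km/s.

Δv = 3800 m/s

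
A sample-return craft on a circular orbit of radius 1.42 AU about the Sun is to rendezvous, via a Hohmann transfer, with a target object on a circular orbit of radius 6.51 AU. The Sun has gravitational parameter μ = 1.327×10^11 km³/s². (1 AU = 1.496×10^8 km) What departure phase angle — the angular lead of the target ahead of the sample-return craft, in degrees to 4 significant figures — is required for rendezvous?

φ = 94.44°

In km: r₁ = 1.42 × 1.496×10^8 = 2.12432×10^8 km; r₂ = 6.51 × 1.496×10^8 = 9.73896×10^8 km.
Semi-major axis of the transfer orbit: a_t = (2.12432×10^8 + 9.73896×10^8)/2 = 5.93164×10^8 km.
The half-period of the transfer ellipse is t = π√(a_t³/μ) = 1.2459×10^8 s.
The target's mean motion on its circular orbit is ω₂ = √(μ/r₂³) = 1.1986×10^-8 rad/s.
Angle swept by the target during transfer: ω₂·t = 1.4933 rad = 85.56°.
The sample-return craft traverses 180° on the transfer ellipse, so the target must lead by 180° − 85.56° = 94.44°.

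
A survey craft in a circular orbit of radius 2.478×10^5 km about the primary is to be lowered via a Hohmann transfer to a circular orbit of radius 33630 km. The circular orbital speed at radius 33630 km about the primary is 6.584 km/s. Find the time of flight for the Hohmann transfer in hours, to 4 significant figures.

t = 38.15 hours

From the circular-orbit relation v² = μ/r at r = 33630 km: μ = v²r = (6.584)² × 33630 = 1.45783×10^6 km³/s².
The Hohmann ellipse has a_t = (r₁ + r₂)/2 = 1.40715×10^5 km.
Transfer time t = π√(a_t³/μ) = π√((1.40715×10^5)³ / 1.45783×10^6) = 1.3734×10^5 s.
Converting: 1.3734×10^5 s ÷ 3600 s/hour = 38.15 hours.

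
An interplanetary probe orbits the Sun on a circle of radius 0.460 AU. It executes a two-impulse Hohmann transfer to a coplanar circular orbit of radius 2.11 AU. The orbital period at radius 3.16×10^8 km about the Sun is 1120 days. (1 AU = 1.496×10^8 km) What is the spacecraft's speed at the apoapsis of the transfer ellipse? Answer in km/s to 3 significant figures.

From Kepler's third law T² = 4π²r³/μ at r = 3.16×10^8 km, T = 1120 days = 1120 × 86400 s = 9.6768×10^7 s: μ = 4π²r³/T² = 1.33032×10^11 km³/s².
In km: r₁ = 0.460 × 1.496×10^8 = 6.8816×10^7 km; r₂ = 2.11 × 1.496×10^8 = 3.15656×10^8 km.
The Hohmann ellipse has a_t = (r₁ + r₂)/2 = 1.92236×10^8 km.
The apoapsis of the transfer ellipse is at r = 3.15656×10^8 km.
Vis-viva: v = √[μ(2/r − 1/a_t)] = √[1.33032×10^11 × (2/3.15656×10^8 − 1/1.92236×10^8)] = 12.28 km/s.

v = 12.3 km/s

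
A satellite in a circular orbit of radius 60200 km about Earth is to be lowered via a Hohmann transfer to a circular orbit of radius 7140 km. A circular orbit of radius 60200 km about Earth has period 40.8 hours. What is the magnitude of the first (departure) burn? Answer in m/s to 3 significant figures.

Δv₁ = 1390 m/s

From Kepler's third law T² = 4π²r³/μ at r = 60200 km, T = 40.8 hours = 40.8 × 3600 s = 1.4688×10^5 s: μ = 4π²r³/T² = 3.99231×10^5 km³/s².
The Hohmann ellipse has a_t = (r₁ + r₂)/2 = 33670 km.
On the circular orbit at r = 60200 km, v_c = √(μ/r) = 2.575 km/s.
Transfer-orbit speed at the same r (vis-viva, a = a_t): v_t = √[μ(2/r − 1/a_t)] = 1.186 km/s.
Δv₁ = |v_t − v_c| = |1.186 − 2.575| = 1.389 km/s.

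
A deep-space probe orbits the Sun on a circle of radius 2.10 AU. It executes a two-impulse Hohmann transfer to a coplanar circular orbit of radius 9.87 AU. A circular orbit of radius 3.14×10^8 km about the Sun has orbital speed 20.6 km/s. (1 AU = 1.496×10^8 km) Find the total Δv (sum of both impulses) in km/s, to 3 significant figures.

Δv = 9.73 km/s

From the circular-orbit relation v² = μ/r at r = 3.14×10^8 km: μ = v²r = (20.6)² × 3.14×10^8 = 1.33249×10^11 km³/s².
In km: r₁ = 2.10 × 1.496×10^8 = 3.1416×10^8 km; r₂ = 9.87 × 1.496×10^8 = 1.476552×10^9 km.
Transfer-ellipse semi-major axis a_t = (r₁ + r₂)/2 = (3.1416×10^8 + 1.476552×10^9)/2 = 8.95356×10^8 km.
Circular speed at r₁: v₁ = √(μ/r₁) = √(1.33249×10^11/3.1416×10^8) = 20.59475 km/s.
Transfer-orbit speed at r₁ (vis-viva): v_p = √[μ(2/r₁ − 1/a_t)] = 26.44741 km/s.
First burn Δv₁ = |v_p − v₁| = 5.8527 km/s.
At r₂, v₂ = √(μ/r₂) = 9.49965 km/s.
Transfer-orbit speed at r₂: v_a = √[μ(2/r₂ − 1/a_t)] = 5.62711 km/s.
Second burn Δv₂ = |v₂ − v_a| = 3.8725 km/s.
Total Δv = Δv₁ + Δv₂ = 9.725 km/s.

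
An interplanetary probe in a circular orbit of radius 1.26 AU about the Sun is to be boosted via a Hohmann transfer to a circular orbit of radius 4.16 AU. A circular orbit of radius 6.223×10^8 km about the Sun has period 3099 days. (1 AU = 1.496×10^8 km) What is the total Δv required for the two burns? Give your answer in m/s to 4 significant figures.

From Kepler's third law T² = 4π²r³/μ at r = 6.223×10^8 km, T = 3099 days = 3099 × 86400 s = 2.677536×10^8 s: μ = 4π²r³/T² = 1.32705×10^11 km³/s².
In km: r₁ = 1.26 × 1.496×10^8 = 1.88496×10^8 km; r₂ = 4.16 × 1.496×10^8 = 6.22336×10^8 km.
Semi-major axis of the transfer orbit: a_t = (1.88496×10^8 + 6.22336×10^8)/2 = 4.05416×10^8 km.
At r₁ the circular-orbit speed is v₁ = √(μ/r₁) = 26.533 km/s.
Transfer-orbit speed at r₁ (vis-viva): v_p = √[μ(2/r₁ − 1/a_t)] = 32.874 km/s.
First burn Δv₁ = |v_p − v₁| = 6.341 km/s.
Circular speed at r₂: v₂ = √(μ/r₂) = 14.603 km/s.
Transfer-orbit speed at r₂: v_a = √[μ(2/r₂ − 1/a_t)] = 9.9571 km/s.
Second burn Δv₂ = |v₂ − v_a| = 4.646 km/s.
Total Δv = Δv₁ + Δv₂ = 10.99 km/s.

Δv = 10990 m/s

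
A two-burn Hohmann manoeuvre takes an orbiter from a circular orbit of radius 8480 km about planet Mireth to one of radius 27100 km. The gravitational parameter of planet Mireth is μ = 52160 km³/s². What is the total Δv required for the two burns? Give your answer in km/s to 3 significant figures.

Semi-major axis of the transfer orbit: a_t = (8480 + 27100)/2 = 17790 km.
Circular speed at r₁: v₁ = √(μ/r₁) = √(52160/8480) = 2.4801 km/s.
On the transfer ellipse at r₁, v² = μ(2/r − 1/a) gives v_p = √[μ(2/r₁ − 1/a_t)] = 3.0610 km/s.
First burn Δv₁ = |v_p − v₁| = 0.5809 km/s.
At r₂, v₂ = √(μ/r₂) = 1.3873 km/s.
Transfer-orbit speed at r₂: v_a = √[μ(2/r₂ − 1/a_t)] = 0.95784 km/s.
Second burn Δv₂ = |v₂ − v_a| = 0.4295 km/s.
Total Δv = Δv₁ + Δv₂ = 1.010 km/s.

Δv = 1.01 km/s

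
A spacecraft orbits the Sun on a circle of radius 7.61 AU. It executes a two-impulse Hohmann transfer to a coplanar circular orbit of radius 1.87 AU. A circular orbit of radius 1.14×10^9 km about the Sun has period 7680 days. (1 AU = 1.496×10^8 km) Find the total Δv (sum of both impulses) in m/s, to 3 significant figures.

Δv = 9840 m/s

From Kepler's third law T² = 4π²r³/μ at r = 1.14×10^9 km, T = 7680 days = 7680 × 86400 s = 6.63552×10^8 s: μ = 4π²r³/T² = 1.32839×10^11 km³/s².
In km: r₁ = 7.61 × 1.496×10^8 = 1.138456×10^9 km; r₂ = 1.87 × 1.496×10^8 = 2.79752×10^8 km.
The Hohmann ellipse has a_t = (r₁ + r₂)/2 = 7.09104×10^8 km.
Circular speed at r₁: v₁ = √(μ/r₁) = √(1.32839×10^11/1.138456×10^9) = 10.802 km/s.
On the transfer ellipse at r₁, vis-viva equation gives v_a = √[μ(2/r₁ − 1/a_t)] = 6.7848 km/s.
First burn Δv₁ = |v_a − v₁| = 4.017 km/s.
Circular speed at r₂: v₂ = √(μ/r₂) = 21.79 km/s.
Transfer-orbit speed at r₂: v_p = √[μ(2/r₂ − 1/a_t)] = 27.61 km/s.
Second burn Δv₂ = |v₂ − v_p| = 5.820 km/s.
Total Δv = Δv₁ + Δv₂ = 9.837 km/s.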